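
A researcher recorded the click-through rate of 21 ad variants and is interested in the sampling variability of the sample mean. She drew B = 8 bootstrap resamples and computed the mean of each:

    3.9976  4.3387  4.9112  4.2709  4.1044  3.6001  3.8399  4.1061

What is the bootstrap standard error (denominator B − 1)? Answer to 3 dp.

Bootstrap SE is the standard deviation of the 8 replicate means.
Mean of replicates: (3.9976 + 4.3387 + 4.9112 + 4.2709 + 4.1044 + 3.6001 + 3.8399 + 4.1061) / 8 = 33.16890 / 8 = 4.14611
Sum of squared deviations: (−0.14851)² + (+0.19259)² + (+0.76509)² + (+0.12479)² + (−0.04171)² + (−0.54601)² + (−0.30621)² + (−0.04001)² = 1.05531
Variance = 1.05531 / 7 = 0.15076
SE* = √0.15076

SE* = 0.388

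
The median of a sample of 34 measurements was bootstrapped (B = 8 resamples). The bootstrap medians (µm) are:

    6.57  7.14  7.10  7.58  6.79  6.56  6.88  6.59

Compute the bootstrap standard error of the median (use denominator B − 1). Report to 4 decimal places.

SE* = 0.3572

Bootstrap SE is the standard deviation of the 8 replicate medians.
Mean of replicates: (6.57 + 7.14 + 7.10 + 7.58 + 6.79 + 6.56 + 6.88 + 6.59) / 8 = 55.21000 / 8 = 6.90125
Sum of squared deviations: (−0.33125)² + (+0.23875)² + (+0.19875)² + (+0.67875)² + (−0.11125)² + (−0.34125)² + (−0.02125)² + (−0.31125)² = 0.89309
Variance = 0.89309 / 7 = 0.12758
SE* = √0.12758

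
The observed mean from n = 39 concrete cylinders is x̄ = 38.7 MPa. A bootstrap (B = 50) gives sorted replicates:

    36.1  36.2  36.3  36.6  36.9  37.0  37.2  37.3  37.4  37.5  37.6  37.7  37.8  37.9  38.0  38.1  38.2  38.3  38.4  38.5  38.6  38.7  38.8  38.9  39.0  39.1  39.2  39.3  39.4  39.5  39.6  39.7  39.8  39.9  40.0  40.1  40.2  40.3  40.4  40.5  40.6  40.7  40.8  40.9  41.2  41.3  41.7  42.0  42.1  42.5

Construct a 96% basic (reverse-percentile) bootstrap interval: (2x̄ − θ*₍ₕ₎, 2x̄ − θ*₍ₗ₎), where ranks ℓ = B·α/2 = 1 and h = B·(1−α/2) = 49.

Percentile endpoints at ranks 1 and 49: θ*₍1₎ = 36.1, θ*₍49₎ = 42.1.
Basic interval reflects these around x̄:
  lower = 2 × 38.7 − 42.1 = 35.3
  upper = 2 × 38.7 − 36.1 = 41.3

(35.3, 41.3)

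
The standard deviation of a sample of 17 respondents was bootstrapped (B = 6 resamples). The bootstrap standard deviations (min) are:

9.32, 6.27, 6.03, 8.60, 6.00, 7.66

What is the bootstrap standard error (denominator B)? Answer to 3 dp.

SE* = 1.308

Bootstrap SE is the standard deviation of the 6 replicate standard deviations.
Mean of replicates: (9.32 + 6.27 + 6.03 + 8.60 + 6.00 + 7.66) / 6 = 43.8800 / 6 = 7.3133
Sum of squared deviations: (+2.0067)² + (−1.0433)² + (−1.2833)² + (+1.2867)² + (−1.3133)² + (+0.3467)² = 10.2627
Variance = 10.2627 / 6 = 1.7105
SE* = √1.7105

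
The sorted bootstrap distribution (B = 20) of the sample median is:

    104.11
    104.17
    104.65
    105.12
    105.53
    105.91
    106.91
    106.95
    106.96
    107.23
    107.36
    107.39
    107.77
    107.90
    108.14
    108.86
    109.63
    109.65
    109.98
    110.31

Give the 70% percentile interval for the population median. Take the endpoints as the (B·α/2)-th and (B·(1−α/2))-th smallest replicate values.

(104.65, 109.63)

α = 0.30; lower rank = 20 × 0.150 = 3; upper rank = 20 × 0.850 = 17.
The 3rd smallest replicate is 104.65; the 17th is 109.63.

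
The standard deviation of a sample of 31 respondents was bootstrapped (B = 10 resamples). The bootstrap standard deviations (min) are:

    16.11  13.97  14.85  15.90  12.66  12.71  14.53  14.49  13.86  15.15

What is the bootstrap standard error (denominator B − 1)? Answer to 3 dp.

SE* = 1.170

Bootstrap SE is the standard deviation of the 10 replicate standard deviations.
Mean of replicates: (16.11 + 13.97 + 14.85 + 15.90 + 12.66 + 12.71 + 14.53 + 14.49 + 13.86 + 15.15) / 10 = 144.2300 / 10 = 14.4230
Sum of squared deviations: (+1.6870)² + (−0.4530)² + (+0.4270)² + (+1.4770)² + (−1.7630)² + (−1.7130)² + (+0.1070)² + (+0.0670)² + (−0.5630)² + (+0.7270)² = 12.3190
Variance = 12.3190 / 9 = 1.3688
SE* = √1.3688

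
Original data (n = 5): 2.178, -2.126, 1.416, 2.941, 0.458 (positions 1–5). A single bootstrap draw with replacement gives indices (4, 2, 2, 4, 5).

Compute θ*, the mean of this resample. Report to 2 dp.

θ* = 0.42

Resample values: 2.941, -2.126, -2.126, 2.941, 0.458.
Mean = (2.941 + (-2.126) + (-2.126) + 2.941 + 0.458) / 5 = 2.0880 / 5 = 0.42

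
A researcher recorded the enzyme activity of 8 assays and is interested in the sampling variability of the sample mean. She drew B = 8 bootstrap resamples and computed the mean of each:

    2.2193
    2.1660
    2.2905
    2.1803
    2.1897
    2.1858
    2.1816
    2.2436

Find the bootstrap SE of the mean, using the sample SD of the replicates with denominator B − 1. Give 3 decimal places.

Bootstrap SE is the standard deviation of the 8 replicate means.
Mean of replicates: (2.2193 + 2.1660 + 2.2905 + 2.1803 + 2.1897 + 2.1858 + 2.1816 + 2.2436) / 8 = 17.65680 / 8 = 2.20710
Sum of squared deviations: (+0.01220)² + (−0.04110)² + (+0.08340)² + (−0.02680)² + (−0.01740)² + (−0.02130)² + (−0.02550)² + (+0.03650)² = 0.01225
Variance = 0.01225 / 7 = 0.00175
SE* = √0.00175

SE* = 0.042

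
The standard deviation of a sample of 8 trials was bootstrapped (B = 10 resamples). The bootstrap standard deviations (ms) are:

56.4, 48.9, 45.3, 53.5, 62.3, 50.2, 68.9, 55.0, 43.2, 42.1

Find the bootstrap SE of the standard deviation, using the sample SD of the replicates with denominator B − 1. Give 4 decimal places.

SE* = 8.5123

Bootstrap SE is the standard deviation of the 10 replicate standard deviations.
Mean of replicates: (56.4 + 48.9 + 45.3 + 53.5 + 62.3 + 50.2 + 68.9 + 55.0 + 43.2 + 42.1) / 10 = 525.80000 / 10 = 52.58000
Sum of squared deviations: (+3.82000)² + (−3.68000)² + (−7.28000)² + (+0.92000)² + (+9.72000)² + (−2.38000)² + (+16.32000)² + (+2.42000)² + (−9.38000)² + (−10.48000)² = 652.13600
Variance = 652.13600 / 9 = 72.45956
SE* = √72.45956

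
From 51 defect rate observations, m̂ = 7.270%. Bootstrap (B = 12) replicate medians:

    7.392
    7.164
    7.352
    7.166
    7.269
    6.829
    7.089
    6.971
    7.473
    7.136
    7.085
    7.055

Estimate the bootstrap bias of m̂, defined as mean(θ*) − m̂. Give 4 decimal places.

bias = −0.1049

mean(θ*) = (7.392 + 7.164 + 7.352 + 7.166 + 7.269 + 6.829 + 7.089 + 6.971 + 7.473 + 7.136 + 7.085 + 7.055) / 12 = 7.16508
bias = 7.16508 − 7.270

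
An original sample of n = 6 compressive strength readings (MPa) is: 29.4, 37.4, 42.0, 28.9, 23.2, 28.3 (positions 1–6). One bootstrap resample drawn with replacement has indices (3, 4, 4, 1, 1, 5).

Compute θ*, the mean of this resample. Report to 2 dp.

θ* = 30.30

Resample values: 42.0, 28.9, 28.9, 29.4, 29.4, 23.2.
Mean = (42.0 + 28.9 + 28.9 + 29.4 + 29.4 + 23.2) / 6 = 181.80 / 6 = 30.30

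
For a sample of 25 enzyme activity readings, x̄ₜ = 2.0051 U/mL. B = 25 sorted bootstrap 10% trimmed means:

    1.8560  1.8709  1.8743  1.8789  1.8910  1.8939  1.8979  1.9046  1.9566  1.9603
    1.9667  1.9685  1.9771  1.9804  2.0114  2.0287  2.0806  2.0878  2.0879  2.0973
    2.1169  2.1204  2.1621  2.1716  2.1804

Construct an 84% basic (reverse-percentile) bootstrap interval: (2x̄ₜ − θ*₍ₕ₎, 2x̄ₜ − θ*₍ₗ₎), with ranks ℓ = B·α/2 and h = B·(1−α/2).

(1.8481, 2.1393)

Percentile endpoints at ranks 2 and 23: θ*₍2₎ = 1.8709, θ*₍23₎ = 2.1621.
Basic interval reflects these around x̄ₜ:
  lower = 2 × 2.0051 − 2.1621 = 1.8481
  upper = 2 × 2.0051 − 1.8709 = 2.1393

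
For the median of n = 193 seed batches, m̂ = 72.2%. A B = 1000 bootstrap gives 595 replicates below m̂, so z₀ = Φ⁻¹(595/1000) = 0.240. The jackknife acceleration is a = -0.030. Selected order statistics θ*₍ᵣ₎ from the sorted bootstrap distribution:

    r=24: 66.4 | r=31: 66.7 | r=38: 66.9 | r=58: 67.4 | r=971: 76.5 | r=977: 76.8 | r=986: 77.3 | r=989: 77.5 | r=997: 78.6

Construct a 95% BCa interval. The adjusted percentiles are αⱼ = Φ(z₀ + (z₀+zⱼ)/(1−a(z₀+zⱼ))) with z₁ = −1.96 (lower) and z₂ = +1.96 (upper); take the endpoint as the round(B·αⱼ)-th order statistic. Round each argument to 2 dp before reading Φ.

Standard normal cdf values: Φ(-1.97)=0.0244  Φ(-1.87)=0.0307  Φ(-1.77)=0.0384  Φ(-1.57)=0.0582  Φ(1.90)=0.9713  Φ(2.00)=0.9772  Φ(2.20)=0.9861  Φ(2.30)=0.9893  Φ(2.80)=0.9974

(67.4, 77.5)

Lower: z₀ + z₁ = 0.240 + (-1.960) = -1.720; 1 − a(z₀+z₁) = 1 − (-0.030)(-1.720) = 0.9484; argument = 0.240 + (-1.720)/0.9484 = -1.5736 → -1.57.
α₁ = Φ(-1.57) = 0.0582; rank = round(1000 × 0.0582) = 58; θ*₍58₎ = 67.4.
Upper: z₀ + z₂ = 2.200; 1 − a(z₀+z₂) = 1.0660; argument = 2.3038 → 2.30; α₂ = 0.9893; rank = 989; θ*₍989₎ = 77.5.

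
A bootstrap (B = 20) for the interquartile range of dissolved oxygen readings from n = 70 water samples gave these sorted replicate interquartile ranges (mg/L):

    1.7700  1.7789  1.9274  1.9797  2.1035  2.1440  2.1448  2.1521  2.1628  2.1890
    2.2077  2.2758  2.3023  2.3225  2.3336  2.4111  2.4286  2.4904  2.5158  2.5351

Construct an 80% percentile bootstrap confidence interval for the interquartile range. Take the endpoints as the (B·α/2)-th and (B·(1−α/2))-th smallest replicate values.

(1.7789, 2.4904)

α = 0.20; lower rank = 20 × 0.100 = 2; upper rank = 20 × 0.900 = 18.
The 2nd smallest replicate is 1.7789; the 18th is 2.4904.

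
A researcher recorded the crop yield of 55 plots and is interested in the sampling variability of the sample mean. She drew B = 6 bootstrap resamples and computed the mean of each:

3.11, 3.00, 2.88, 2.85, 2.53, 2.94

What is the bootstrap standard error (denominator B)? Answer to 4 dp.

Bootstrap SE is the standard deviation of the 6 replicate means.
Mean of replicates: (3.11 + 3.00 + 2.88 + 2.85 + 2.53 + 2.94) / 6 = 17.31000 / 6 = 2.88500
Sum of squared deviations: (+0.22500)² + (+0.11500)² + (−0.00500)² + (−0.03500)² + (−0.35500)² + (+0.05500)² = 0.19415
Variance = 0.19415 / 6 = 0.03236
SE* = √0.03236

SE* = 0.1799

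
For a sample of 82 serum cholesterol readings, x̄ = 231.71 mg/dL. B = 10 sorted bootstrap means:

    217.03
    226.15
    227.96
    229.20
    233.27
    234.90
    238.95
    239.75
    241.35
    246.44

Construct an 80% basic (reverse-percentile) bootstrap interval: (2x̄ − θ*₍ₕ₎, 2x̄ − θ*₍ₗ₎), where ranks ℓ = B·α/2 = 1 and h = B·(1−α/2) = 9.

Percentile endpoints at ranks 1 and 9: θ*₍1₎ = 217.03, θ*₍9₎ = 241.35.
Basic interval reflects these around x̄:
  lower = 2 × 231.71 − 241.35 = 222.07
  upper = 2 × 231.71 − 217.03 = 246.39

(222.07, 246.39)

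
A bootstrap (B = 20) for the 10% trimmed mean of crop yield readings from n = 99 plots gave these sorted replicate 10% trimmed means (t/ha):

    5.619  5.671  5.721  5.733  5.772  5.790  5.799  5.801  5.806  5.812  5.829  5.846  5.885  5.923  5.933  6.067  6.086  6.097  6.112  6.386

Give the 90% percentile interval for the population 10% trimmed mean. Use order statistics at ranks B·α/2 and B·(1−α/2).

α = 0.10; lower rank = 20 × 0.050 = 1; upper rank = 20 × 0.950 = 19.
The 1st smallest replicate is 5.619; the 19th is 6.112.

(5.619, 6.112)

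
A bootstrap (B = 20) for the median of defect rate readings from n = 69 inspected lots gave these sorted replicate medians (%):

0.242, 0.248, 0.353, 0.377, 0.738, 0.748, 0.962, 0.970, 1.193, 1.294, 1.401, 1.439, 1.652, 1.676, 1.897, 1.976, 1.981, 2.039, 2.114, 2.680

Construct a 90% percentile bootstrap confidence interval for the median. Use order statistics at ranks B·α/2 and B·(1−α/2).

(0.242, 2.114)

α = 0.10; lower rank = 20 × 0.050 = 1; upper rank = 20 × 0.950 = 19.
The 1st smallest replicate is 0.242; the 19th is 2.114.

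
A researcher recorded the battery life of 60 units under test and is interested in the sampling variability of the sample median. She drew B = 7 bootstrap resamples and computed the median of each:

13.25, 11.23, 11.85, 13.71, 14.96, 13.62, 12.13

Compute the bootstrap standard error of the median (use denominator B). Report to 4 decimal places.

SE* = 1.1950

Bootstrap SE is the standard deviation of the 7 replicate medians.
Mean of replicates: (13.25 + 11.23 + 11.85 + 13.71 + 14.96 + 13.62 + 12.13) / 7 = 90.75000 / 7 = 12.96429
Sum of squared deviations: (+0.28571)² + (−1.73429)² + (−1.11429)² + (+0.74571)² + (+1.99571)² + (+0.65571)² + (−0.83429)² = 9.99597
Variance = 9.99597 / 7 = 1.42800
SE* = √1.42800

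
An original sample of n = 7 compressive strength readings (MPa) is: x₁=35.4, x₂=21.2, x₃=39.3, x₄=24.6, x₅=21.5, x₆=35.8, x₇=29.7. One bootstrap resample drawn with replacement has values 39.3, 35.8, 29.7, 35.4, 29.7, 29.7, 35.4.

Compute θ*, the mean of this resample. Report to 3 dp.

θ* = 33.571

Mean = (39.3 + 35.8 + 29.7 + 35.4 + 29.7 + 29.7 + 35.4) / 7 = 235.00 / 7 = 33.571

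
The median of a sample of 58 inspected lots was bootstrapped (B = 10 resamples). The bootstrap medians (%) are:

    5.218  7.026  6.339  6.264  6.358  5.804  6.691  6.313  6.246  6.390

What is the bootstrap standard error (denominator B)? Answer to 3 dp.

Bootstrap SE is the standard deviation of the 10 replicate medians.
Mean of replicates: (5.218 + 7.026 + 6.339 + 6.264 + 6.358 + 5.804 + 6.691 + 6.313 + 6.246 + 6.390) / 10 = 62.6490 / 10 = 6.2649
Sum of squared deviations: (−1.0469)² + (+0.7611)² + (+0.0741)² + (−0.0009)² + (+0.0931)² + (−0.4609)² + (+0.4261)² + (+0.0481)² + (−0.0189)² + (+0.1251)² = 2.1017
Variance = 2.1017 / 10 = 0.2102
SE* = √0.2102

SE* = 0.458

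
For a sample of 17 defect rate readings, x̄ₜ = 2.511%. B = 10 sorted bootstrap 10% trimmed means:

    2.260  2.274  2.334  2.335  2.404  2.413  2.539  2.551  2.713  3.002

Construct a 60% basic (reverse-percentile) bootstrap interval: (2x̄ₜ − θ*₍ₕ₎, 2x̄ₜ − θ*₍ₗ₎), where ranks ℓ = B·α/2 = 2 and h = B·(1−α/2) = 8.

(2.471, 2.748)

Percentile endpoints at ranks 2 and 8: θ*₍2₎ = 2.274, θ*₍8₎ = 2.551.
Basic interval reflects these around x̄ₜ:
  lower = 2 × 2.511 − 2.551 = 2.471
  upper = 2 × 2.511 − 2.274 = 2.748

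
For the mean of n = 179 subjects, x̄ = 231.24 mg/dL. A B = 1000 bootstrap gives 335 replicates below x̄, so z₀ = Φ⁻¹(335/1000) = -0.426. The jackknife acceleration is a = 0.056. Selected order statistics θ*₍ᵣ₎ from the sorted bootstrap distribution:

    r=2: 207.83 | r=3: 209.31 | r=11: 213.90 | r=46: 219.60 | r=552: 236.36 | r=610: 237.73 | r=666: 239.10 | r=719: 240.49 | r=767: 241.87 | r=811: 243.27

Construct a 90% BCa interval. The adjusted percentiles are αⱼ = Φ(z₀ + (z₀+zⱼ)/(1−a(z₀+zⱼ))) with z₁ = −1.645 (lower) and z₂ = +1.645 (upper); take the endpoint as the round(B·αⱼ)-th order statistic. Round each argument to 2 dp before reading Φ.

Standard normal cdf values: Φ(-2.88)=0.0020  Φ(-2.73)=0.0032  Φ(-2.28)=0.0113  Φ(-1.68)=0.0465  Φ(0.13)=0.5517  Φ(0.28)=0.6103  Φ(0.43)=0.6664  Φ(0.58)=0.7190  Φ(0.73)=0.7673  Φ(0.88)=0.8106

Lower: z₀ + z₁ = -0.426 + (-1.645) = -2.071; 1 − a(z₀+z₁) = 1 − (0.056)(-2.071) = 1.1160; argument = -0.426 + (-2.071)/1.1160 = -2.2818 → -2.28.
α₁ = Φ(-2.28) = 0.0113; rank = round(1000 × 0.0113) = 11; θ*₍11₎ = 213.90.
Upper: z₀ + z₂ = 1.219; 1 − a(z₀+z₂) = 0.9317; argument = 0.8823 → 0.88; α₂ = 0.8106; rank = 811; θ*₍811₎ = 243.27.

(213.90, 243.27)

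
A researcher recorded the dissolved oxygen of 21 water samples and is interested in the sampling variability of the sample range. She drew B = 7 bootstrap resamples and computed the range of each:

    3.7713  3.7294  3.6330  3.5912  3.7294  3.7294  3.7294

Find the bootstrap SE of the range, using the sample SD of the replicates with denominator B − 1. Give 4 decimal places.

SE* = 0.0643

Bootstrap SE is the standard deviation of the 7 replicate ranges.
Mean of replicates: (3.7713 + 3.7294 + 3.6330 + 3.5912 + 3.7294 + 3.7294 + 3.7294) / 7 = 25.91310 / 7 = 3.70187
Sum of squared deviations: (+0.06943)² + (+0.02753)² + (−0.06887)² + (−0.11067)² + (+0.02753)² + (+0.02753)² + (+0.02753)² = 0.02484
Variance = 0.02484 / 6 = 0.00414
SE* = √0.00414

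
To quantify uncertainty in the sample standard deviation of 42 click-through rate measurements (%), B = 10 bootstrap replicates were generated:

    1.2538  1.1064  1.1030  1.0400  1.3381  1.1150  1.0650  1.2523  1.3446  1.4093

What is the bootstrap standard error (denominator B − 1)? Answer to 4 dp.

Bootstrap SE is the standard deviation of the 10 replicate standard deviations.
Mean of replicates: (1.2538 + 1.1064 + 1.1030 + 1.0400 + 1.3381 + 1.1150 + 1.0650 + 1.2523 + 1.3446 + 1.4093) / 10 = 12.02750 / 10 = 1.20275
Sum of squared deviations: (+0.05105)² + (−0.09635)² + (−0.09975)² + (−0.16275)² + (+0.13535)² + (−0.08775)² + (−0.13775)² + (+0.04955)² + (+0.14185)² + (+0.20655)² = 0.15856
Variance = 0.15856 / 9 = 0.01762
SE* = √0.01762

SE* = 0.1327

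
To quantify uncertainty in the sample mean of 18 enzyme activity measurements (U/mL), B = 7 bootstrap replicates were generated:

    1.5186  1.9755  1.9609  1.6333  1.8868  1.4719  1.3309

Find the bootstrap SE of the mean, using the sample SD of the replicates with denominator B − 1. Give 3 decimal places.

Bootstrap SE is the standard deviation of the 7 replicate means.
Mean of replicates: (1.5186 + 1.9755 + 1.9609 + 1.6333 + 1.8868 + 1.4719 + 1.3309) / 7 = 11.77790 / 7 = 1.68256
Sum of squared deviations: (−0.16396)² + (+0.29294)² + (+0.27834)² + (−0.04926)² + (+0.20424)² + (−0.21066)² + (−0.35166)² = 0.40235
Variance = 0.40235 / 6 = 0.06706
SE* = √0.06706

SE* = 0.259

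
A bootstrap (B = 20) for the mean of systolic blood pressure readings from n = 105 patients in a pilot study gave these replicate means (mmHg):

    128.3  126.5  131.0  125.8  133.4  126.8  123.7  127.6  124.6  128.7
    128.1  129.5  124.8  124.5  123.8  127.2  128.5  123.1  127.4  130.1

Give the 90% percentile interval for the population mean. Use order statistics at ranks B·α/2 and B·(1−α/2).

(123.1, 131.0)

Sorted replicates: 123.1, 123.7, 123.8, 124.5, 124.6, 124.8, 125.8, 126.5, 126.8, 127.2, 127.4, 127.6, 128.1, 128.3, 128.5, 128.7, 129.5, 130.1, 131.0, 133.4
α = 0.10; lower rank = 20 × 0.050 = 1; upper rank = 20 × 0.950 = 19.
The 1st smallest replicate is 123.1; the 19th is 131.0.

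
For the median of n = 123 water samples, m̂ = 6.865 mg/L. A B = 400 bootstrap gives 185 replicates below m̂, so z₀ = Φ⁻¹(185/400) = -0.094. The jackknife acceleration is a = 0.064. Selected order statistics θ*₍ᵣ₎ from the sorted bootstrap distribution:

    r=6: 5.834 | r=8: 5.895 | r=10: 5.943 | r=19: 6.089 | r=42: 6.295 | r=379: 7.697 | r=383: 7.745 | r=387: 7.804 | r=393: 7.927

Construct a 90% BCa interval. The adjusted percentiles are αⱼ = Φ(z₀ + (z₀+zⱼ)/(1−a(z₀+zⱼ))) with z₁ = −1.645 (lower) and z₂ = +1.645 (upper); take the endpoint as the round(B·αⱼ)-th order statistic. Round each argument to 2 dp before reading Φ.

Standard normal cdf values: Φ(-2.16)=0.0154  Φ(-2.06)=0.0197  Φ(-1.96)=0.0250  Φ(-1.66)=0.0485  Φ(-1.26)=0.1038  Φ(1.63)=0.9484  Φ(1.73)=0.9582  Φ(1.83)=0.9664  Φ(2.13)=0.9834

Lower: z₀ + z₁ = -0.094 + (-1.645) = -1.739; 1 − a(z₀+z₁) = 1 − (0.064)(-1.739) = 1.1113; argument = -0.094 + (-1.739)/1.1113 = -1.6588 → -1.66.
α₁ = Φ(-1.66) = 0.0485; rank = round(400 × 0.0485) = 19; θ*₍19₎ = 6.089.
Upper: z₀ + z₂ = 1.551; 1 − a(z₀+z₂) = 0.9007; argument = 1.6279 → 1.63; α₂ = 0.9484; rank = 379; θ*₍379₎ = 7.697.

(6.089, 7.697)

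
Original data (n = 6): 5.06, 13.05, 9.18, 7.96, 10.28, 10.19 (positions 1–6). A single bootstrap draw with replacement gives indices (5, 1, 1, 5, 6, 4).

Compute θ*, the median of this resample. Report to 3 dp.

θ* = 9.075

Resample values: 10.28, 5.06, 5.06, 10.28, 10.19, 7.96.
Sorted: 5.06, 5.06, 7.96, 10.19, 10.28, 10.28
Median = average of the two middle values = 9.075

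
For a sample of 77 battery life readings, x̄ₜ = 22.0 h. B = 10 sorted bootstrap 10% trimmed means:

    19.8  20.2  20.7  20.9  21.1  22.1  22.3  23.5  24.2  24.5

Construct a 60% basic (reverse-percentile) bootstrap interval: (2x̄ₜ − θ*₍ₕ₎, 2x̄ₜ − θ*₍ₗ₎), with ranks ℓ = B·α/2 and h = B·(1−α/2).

(20.5, 23.8)

Percentile endpoints at ranks 2 and 8: θ*₍2₎ = 20.2, θ*₍8₎ = 23.5.
Basic interval reflects these around x̄ₜ:
  lower = 2 × 22.0 − 23.5 = 20.5
  upper = 2 × 22.0 − 20.2 = 23.8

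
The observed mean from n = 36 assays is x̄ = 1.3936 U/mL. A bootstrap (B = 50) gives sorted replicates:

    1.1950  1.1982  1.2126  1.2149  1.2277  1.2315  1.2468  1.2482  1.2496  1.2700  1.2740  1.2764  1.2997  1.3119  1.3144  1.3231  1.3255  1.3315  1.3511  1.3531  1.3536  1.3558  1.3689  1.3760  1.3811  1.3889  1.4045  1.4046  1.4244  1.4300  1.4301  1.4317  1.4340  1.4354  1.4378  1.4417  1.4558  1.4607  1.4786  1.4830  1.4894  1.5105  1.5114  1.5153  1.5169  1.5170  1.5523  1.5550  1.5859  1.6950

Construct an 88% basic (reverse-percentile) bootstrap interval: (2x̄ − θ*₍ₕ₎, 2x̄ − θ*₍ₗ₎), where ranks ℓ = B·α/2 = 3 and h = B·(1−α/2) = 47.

Percentile endpoints at ranks 3 and 47: θ*₍3₎ = 1.2126, θ*₍47₎ = 1.5523.
Basic interval reflects these around x̄:
  lower = 2 × 1.3936 − 1.5523 = 1.2349
  upper = 2 × 1.3936 − 1.2126 = 1.5746

(1.2349, 1.5746)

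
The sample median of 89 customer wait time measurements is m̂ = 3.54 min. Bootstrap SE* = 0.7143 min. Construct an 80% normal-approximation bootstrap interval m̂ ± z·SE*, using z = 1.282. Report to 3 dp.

Margin = 1.282 × 0.7143 = 0.9157
Interval: 3.54 ± 0.9157

(2.624, 4.456)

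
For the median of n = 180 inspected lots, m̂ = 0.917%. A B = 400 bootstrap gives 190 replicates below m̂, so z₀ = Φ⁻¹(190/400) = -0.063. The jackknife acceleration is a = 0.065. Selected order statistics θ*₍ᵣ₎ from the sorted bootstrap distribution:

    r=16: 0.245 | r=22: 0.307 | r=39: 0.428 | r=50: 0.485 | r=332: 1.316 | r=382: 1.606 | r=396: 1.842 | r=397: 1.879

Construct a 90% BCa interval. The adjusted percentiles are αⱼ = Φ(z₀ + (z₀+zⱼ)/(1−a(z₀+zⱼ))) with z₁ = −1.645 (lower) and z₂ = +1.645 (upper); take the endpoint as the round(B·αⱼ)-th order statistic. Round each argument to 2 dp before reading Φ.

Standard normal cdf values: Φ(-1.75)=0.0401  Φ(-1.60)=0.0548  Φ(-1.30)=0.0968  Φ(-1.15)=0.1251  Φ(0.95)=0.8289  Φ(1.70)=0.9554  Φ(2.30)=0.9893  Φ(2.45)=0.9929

Lower: z₀ + z₁ = -0.063 + (-1.645) = -1.708; 1 − a(z₀+z₁) = 1 − (0.065)(-1.708) = 1.1110; argument = -0.063 + (-1.708)/1.1110 = -1.6003 → -1.60.
α₁ = Φ(-1.60) = 0.0548; rank = round(400 × 0.0548) = 22; θ*₍22₎ = 0.307.
Upper: z₀ + z₂ = 1.582; 1 − a(z₀+z₂) = 0.8972; argument = 1.7003 → 1.70; α₂ = 0.9554; rank = 382; θ*₍382₎ = 1.606.

(0.307, 1.606)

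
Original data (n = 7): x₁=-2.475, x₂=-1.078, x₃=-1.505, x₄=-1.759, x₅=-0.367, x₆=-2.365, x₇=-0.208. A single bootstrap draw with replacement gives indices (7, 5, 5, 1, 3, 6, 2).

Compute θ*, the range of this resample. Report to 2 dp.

θ* = 2.27

Resample values: -0.208, -0.367, -0.367, -2.475, -1.505, -2.365, -1.078.
Range = -0.208 − -2.475 = 2.27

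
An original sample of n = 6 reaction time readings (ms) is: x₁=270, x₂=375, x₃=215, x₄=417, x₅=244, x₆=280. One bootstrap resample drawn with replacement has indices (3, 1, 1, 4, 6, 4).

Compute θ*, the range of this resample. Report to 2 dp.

Resample values: 215, 270, 270, 417, 280, 417.
Range = 417 − 215 = 202.00

θ* = 202.00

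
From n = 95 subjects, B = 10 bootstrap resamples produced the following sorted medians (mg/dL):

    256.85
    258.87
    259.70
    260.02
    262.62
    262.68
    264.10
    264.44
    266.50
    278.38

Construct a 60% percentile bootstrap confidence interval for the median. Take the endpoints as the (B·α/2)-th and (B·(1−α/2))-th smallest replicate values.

(258.87, 264.44)

α = 0.40; lower rank = 10 × 0.200 = 2; upper rank = 10 × 0.800 = 8.
The 2nd smallest replicate is 258.87; the 8th is 264.44.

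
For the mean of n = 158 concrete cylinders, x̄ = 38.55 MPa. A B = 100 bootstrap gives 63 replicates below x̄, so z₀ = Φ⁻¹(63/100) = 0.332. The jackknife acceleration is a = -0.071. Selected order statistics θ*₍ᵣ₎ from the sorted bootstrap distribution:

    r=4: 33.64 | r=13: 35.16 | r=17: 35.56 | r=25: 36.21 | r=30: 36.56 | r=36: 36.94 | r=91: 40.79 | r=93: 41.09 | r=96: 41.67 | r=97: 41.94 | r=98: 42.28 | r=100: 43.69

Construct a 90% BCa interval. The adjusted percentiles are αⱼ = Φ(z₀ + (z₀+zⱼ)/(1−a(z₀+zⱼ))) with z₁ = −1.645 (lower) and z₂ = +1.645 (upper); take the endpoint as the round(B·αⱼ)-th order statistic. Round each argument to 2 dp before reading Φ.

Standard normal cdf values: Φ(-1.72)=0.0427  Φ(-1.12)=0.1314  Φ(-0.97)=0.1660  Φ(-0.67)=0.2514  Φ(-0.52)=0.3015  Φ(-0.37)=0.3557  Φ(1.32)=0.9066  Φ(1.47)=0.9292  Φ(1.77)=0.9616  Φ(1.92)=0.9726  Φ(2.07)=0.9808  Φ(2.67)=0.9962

(35.16, 42.28)

Lower: z₀ + z₁ = 0.332 + (-1.645) = -1.313; 1 − a(z₀+z₁) = 1 − (-0.071)(-1.313) = 0.9068; argument = 0.332 + (-1.313)/0.9068 = -1.1160 → -1.12.
α₁ = Φ(-1.12) = 0.1314; rank = round(100 × 0.1314) = 13; θ*₍13₎ = 35.16.
Upper: z₀ + z₂ = 1.977; 1 − a(z₀+z₂) = 1.1404; argument = 2.0657 → 2.07; α₂ = 0.9808; rank = 98; θ*₍98₎ = 42.28.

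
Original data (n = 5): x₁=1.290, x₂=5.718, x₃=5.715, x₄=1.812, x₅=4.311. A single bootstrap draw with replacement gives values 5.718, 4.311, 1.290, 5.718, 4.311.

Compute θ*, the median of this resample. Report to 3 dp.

Sorted: 1.290, 4.311, 4.311, 5.718, 5.718
Median = middle value = 4.311

θ* = 4.311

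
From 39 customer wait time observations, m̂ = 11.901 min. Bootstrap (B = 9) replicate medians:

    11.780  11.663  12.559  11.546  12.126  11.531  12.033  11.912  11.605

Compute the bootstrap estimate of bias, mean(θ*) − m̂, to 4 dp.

bias = −0.0393

mean(θ*) = (11.780 + 11.663 + 12.559 + 11.546 + 12.126 + 11.531 + 12.033 + 11.912 + 11.605) / 9 = 11.86167
bias = 11.86167 − 11.901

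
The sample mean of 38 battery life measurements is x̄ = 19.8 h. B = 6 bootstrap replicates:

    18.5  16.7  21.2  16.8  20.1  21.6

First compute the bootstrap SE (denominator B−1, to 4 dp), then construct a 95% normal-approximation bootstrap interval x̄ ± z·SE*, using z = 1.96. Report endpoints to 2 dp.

(15.59, 24.01)

Mean of replicates = 19.1500; sum of squared deviations = 23.0550; SE* = √(23.0550/5) = 2.1473
Margin = 1.96 × 2.1473 = 4.209
Interval: 19.8 ± 4.209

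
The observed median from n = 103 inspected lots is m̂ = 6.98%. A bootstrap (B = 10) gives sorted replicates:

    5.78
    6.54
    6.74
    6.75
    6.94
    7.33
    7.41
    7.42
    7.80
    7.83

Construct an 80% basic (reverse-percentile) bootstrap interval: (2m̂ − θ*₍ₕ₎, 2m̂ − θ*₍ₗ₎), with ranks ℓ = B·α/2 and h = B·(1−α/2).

(6.16, 8.18)

Percentile endpoints at ranks 1 and 9: θ*₍1₎ = 5.78, θ*₍9₎ = 7.80.
Basic interval reflects these around m̂:
  lower = 2 × 6.98 − 7.80 = 6.16
  upper = 2 × 6.98 − 5.78 = 8.18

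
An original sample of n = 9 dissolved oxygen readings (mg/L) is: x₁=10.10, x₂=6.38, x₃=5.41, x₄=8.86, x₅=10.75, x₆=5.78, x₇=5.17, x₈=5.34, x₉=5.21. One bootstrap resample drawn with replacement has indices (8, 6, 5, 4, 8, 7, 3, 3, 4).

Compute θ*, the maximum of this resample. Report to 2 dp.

Resample values: 5.34, 5.78, 10.75, 8.86, 5.34, 5.17, 5.41, 5.41, 8.86.
Maximum = 10.75

θ* = 10.75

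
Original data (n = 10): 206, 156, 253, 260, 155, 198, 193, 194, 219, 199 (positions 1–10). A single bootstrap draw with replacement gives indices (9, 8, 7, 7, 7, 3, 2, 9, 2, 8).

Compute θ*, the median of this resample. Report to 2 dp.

θ* = 193.50

Resample values: 219, 194, 193, 193, 193, 253, 156, 219, 156, 194.
Sorted: 156, 156, 193, 193, 193, 194, 194, 219, 219, 253
Median = average of the two middle values = 193.50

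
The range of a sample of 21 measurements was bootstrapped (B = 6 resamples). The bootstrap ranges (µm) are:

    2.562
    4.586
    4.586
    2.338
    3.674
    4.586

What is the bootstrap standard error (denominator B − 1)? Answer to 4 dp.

Bootstrap SE is the standard deviation of the 6 replicate ranges.
Mean of replicates: (2.562 + 4.586 + 4.586 + 2.338 + 3.674 + 4.586) / 6 = 22.33200 / 6 = 3.72200
Sum of squared deviations: (−1.16000)² + (+0.86400)² + (+0.86400)² + (−1.38400)² + (−0.04800)² + (+0.86400)² = 5.50285
Variance = 5.50285 / 5 = 1.10057
SE* = √1.10057

SE* = 1.0491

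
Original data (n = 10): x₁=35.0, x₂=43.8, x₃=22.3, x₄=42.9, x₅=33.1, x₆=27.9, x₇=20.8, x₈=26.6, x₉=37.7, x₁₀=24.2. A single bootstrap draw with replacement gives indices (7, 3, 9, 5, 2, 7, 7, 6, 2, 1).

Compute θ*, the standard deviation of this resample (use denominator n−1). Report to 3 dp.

θ* = 9.362

Resample values: 20.8, 22.3, 37.7, 33.1, 43.8, 20.8, 20.8, 27.9, 43.8, 35.0.
Mean = 30.6000; sum of squared deviations = 788.8000
s² = 788.8000 / 9 = 87.6444
s = √87.6444 = 9.362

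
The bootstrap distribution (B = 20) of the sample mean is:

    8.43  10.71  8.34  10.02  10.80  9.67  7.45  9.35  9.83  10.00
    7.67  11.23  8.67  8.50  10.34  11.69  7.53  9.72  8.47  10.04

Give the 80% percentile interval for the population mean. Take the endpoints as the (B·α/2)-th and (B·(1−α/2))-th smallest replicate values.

Sorted replicates: 7.45, 7.53, 7.67, 8.34, 8.43, 8.47, 8.50, 8.67, 9.35, 9.67, 9.72, 9.83, 10.00, 10.02, 10.04, 10.34, 10.71, 10.80, 11.23, 11.69
α = 0.20; lower rank = 20 × 0.100 = 2; upper rank = 20 × 0.900 = 18.
The 2nd smallest replicate is 7.53; the 18th is 10.80.

(7.53, 10.80)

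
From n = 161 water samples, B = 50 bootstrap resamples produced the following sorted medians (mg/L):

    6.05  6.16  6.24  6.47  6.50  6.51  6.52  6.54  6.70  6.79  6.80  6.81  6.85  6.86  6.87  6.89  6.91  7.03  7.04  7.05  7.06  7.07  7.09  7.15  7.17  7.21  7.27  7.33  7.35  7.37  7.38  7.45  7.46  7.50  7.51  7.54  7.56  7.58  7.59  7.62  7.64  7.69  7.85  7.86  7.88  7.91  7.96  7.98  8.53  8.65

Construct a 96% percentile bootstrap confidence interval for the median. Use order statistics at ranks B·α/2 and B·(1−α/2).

α = 0.04; lower rank = 50 × 0.020 = 1; upper rank = 50 × 0.980 = 49.
The 1st smallest replicate is 6.05; the 49th is 8.53.

(6.05, 8.53)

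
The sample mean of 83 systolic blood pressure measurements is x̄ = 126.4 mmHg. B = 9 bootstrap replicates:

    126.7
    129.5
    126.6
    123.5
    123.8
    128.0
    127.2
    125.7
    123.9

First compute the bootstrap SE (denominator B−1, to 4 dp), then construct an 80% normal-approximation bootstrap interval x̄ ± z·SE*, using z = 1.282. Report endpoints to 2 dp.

Mean of replicates = 126.1000; sum of squared deviations = 34.0400; SE* = √(34.0400/8) = 2.0628
Margin = 1.282 × 2.0628 = 2.645
Interval: 126.4 ± 2.645

(123.76, 129.04)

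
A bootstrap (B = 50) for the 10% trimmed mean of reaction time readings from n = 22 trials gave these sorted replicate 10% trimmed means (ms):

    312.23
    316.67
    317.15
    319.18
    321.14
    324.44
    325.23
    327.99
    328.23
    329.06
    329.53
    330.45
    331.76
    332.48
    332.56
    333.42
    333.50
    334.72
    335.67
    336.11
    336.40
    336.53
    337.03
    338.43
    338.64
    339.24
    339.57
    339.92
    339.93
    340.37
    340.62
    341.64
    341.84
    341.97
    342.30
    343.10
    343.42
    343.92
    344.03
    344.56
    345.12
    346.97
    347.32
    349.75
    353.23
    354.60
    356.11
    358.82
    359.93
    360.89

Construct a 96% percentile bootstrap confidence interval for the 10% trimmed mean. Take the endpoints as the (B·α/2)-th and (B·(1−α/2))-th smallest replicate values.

(312.23, 359.93)

α = 0.04; lower rank = 50 × 0.020 = 1; upper rank = 50 × 0.980 = 49.
The 1st smallest replicate is 312.23; the 49th is 359.93.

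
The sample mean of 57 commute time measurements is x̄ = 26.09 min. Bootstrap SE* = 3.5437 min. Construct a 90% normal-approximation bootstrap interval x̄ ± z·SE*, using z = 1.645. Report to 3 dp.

Margin = 1.645 × 3.5437 = 5.8294
Interval: 26.09 ± 5.8294

(20.261, 31.919)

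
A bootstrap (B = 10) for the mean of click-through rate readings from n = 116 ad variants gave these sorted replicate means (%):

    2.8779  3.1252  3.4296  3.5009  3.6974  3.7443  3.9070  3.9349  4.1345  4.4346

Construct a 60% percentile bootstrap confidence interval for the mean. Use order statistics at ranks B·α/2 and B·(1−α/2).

(3.1252, 3.9349)

α = 0.40; lower rank = 10 × 0.200 = 2; upper rank = 10 × 0.800 = 8.
The 2nd smallest replicate is 3.1252; the 8th is 3.9349.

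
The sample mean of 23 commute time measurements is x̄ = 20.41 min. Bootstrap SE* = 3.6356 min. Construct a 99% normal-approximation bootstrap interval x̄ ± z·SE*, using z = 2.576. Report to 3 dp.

(11.045, 29.775)

Margin = 2.576 × 3.6356 = 9.3653
Interval: 20.41 ± 9.3653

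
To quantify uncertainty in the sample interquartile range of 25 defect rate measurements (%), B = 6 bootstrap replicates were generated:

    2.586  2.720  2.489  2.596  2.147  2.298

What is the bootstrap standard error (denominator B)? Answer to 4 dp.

SE* = 0.1941

Bootstrap SE is the standard deviation of the 6 replicate interquartile ranges.
Mean of replicates: (2.586 + 2.720 + 2.489 + 2.596 + 2.147 + 2.298) / 6 = 14.83600 / 6 = 2.47267
Sum of squared deviations: (+0.11333)² + (+0.24733)² + (+0.01633)² + (+0.12333)² + (−0.32567)² + (−0.17467)² = 0.22606
Variance = 0.22606 / 6 = 0.03768
SE* = √0.03768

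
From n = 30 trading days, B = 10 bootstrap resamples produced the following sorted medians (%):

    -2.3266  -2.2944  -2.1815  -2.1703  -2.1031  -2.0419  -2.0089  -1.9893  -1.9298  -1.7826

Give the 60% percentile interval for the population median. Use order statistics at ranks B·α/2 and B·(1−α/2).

α = 0.40; lower rank = 10 × 0.200 = 2; upper rank = 10 × 0.800 = 8.
The 2nd smallest replicate is -2.2944; the 8th is -1.9893.

(-2.2944, -1.9893)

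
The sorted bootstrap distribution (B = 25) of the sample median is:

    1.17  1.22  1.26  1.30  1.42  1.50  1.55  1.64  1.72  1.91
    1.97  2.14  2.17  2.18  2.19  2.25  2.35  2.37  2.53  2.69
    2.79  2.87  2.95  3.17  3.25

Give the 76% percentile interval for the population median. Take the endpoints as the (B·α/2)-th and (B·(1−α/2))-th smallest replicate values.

(1.26, 2.87)

α = 0.24; lower rank = 25 × 0.120 = 3; upper rank = 25 × 0.880 = 22.
The 3rd smallest replicate is 1.26; the 22nd is 2.87.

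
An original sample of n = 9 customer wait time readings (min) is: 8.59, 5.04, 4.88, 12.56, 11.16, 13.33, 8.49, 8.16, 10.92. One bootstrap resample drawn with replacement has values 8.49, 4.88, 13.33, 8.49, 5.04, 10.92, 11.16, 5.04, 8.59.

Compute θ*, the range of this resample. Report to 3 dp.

Range = 13.33 − 4.88 = 8.450

θ* = 8.450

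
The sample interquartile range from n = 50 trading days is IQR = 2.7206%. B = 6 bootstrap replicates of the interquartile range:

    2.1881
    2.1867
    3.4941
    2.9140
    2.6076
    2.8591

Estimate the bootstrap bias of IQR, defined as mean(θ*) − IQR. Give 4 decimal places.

mean(θ*) = (2.1881 + 2.1867 + 3.4941 + 2.9140 + 2.6076 + 2.8591) / 6 = 2.70827
bias = 2.70827 − 2.7206

bias = −0.0123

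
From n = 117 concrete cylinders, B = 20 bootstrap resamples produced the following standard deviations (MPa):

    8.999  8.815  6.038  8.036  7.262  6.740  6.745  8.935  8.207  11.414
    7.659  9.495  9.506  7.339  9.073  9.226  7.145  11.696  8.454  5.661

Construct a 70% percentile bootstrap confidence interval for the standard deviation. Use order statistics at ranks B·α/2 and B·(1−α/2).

Sorted replicates: 5.661, 6.038, 6.740, 6.745, 7.145, 7.262, 7.339, 7.659, 8.036, 8.207, 8.454, 8.815, 8.935, 8.999, 9.073, 9.226, 9.495, 9.506, 11.414, 11.696
α = 0.30; lower rank = 20 × 0.150 = 3; upper rank = 20 × 0.850 = 17.
The 3rd smallest replicate is 6.740; the 17th is 9.495.

(6.740, 9.495)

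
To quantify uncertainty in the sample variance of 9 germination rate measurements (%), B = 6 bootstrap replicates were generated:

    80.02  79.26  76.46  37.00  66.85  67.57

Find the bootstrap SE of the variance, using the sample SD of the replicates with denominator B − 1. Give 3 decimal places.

SE* = 16.157

Bootstrap SE is the standard deviation of the 6 replicate variances.
Mean of replicates: (80.02 + 79.26 + 76.46 + 37.00 + 66.85 + 67.57) / 6 = 407.1600 / 6 = 67.8600
Sum of squared deviations: (+12.1600)² + (+11.4000)² + (+8.6000)² + (−30.8600)² + (−1.0100)² + (−0.2900)² = 1305.2294
Variance = 1305.2294 / 5 = 261.0459
SE* = √261.0459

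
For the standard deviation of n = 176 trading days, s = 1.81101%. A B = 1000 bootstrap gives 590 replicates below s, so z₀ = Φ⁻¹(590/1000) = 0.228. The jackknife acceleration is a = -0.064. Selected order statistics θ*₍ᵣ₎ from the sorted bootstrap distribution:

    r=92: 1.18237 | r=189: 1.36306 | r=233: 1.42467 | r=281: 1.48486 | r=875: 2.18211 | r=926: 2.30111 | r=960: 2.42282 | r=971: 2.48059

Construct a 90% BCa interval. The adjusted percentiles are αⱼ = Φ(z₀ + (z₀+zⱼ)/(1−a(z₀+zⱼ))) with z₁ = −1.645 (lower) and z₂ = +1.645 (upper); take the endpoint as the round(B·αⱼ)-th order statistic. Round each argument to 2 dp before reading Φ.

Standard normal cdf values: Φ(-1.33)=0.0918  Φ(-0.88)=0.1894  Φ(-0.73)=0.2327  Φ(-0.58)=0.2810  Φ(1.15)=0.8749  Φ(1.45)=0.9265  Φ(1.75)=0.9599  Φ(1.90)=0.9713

(1.18237, 2.48059)

Lower: z₀ + z₁ = 0.228 + (-1.645) = -1.417; 1 − a(z₀+z₁) = 1 − (-0.064)(-1.417) = 0.9093; argument = 0.228 + (-1.417)/0.9093 = -1.3303 → -1.33.
α₁ = Φ(-1.33) = 0.0918; rank = round(1000 × 0.0918) = 92; θ*₍92₎ = 1.18237.
Upper: z₀ + z₂ = 1.873; 1 − a(z₀+z₂) = 1.1199; argument = 1.9005 → 1.90; α₂ = 0.9713; rank = 971; θ*₍971₎ = 2.48059.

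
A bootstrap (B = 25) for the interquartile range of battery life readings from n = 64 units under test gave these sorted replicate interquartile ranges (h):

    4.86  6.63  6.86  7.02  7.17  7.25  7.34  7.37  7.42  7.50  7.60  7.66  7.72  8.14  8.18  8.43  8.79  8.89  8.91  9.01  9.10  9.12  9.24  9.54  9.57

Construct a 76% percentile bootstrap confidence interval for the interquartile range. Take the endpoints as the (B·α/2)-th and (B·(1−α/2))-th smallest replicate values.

(6.86, 9.12)

α = 0.24; lower rank = 25 × 0.120 = 3; upper rank = 25 × 0.880 = 22.
The 3rd smallest replicate is 6.86; the 22nd is 9.12.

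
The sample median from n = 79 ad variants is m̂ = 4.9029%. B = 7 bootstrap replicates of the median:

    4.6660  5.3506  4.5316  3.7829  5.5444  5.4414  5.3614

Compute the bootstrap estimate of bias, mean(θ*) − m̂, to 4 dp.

mean(θ*) = (4.6660 + 5.3506 + 4.5316 + 3.7829 + 5.5444 + 5.4414 + 5.3614) / 7 = 4.95404
bias = 4.95404 − 4.9029

bias = +0.0511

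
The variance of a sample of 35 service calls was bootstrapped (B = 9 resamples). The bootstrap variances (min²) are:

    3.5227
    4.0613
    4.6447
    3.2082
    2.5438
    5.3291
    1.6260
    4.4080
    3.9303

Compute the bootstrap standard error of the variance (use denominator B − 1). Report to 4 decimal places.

SE* = 1.1260

Bootstrap SE is the standard deviation of the 9 replicate variances.
Mean of replicates: (3.5227 + 4.0613 + 4.6447 + 3.2082 + 2.5438 + 5.3291 + 1.6260 + 4.4080 + 3.9303) / 9 = 33.27410 / 9 = 3.69712
Sum of squared deviations: (−0.17442)² + (+0.36418)² + (+0.94758)² + (−0.48892)² + (−1.15332)² + (+1.63198)² + (−2.07112)² + (+0.71088)² + (+0.23318)² = 10.14277
Variance = 10.14277 / 8 = 1.26785
SE* = √1.26785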